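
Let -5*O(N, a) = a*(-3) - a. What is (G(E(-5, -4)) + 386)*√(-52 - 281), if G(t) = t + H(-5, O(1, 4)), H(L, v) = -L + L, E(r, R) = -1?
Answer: 1155*I*√37 ≈ 7025.6*I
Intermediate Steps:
O(N, a) = 4*a/5 (O(N, a) = -(a*(-3) - a)/5 = -(-3*a - a)/5 = -(-4)*a/5 = 4*a/5)
H(L, v) = 0
G(t) = t (G(t) = t + 0 = t)
(G(E(-5, -4)) + 386)*√(-52 - 281) = (-1 + 386)*√(-52 - 281) = 385*√(-333) = 385*(3*I*√37) = 1155*I*√37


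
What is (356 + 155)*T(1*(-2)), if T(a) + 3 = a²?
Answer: 511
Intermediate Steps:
T(a) = -3 + a²
(356 + 155)*T(1*(-2)) = (356 + 155)*(-3 + (1*(-2))²) = 511*(-3 + (-2)²) = 511*(-3 + 4) = 511*1 = 511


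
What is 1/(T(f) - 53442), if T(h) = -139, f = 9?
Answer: -1/53581 ≈ -1.8663e-5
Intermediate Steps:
1/(T(f) - 53442) = 1/(-139 - 53442) = 1/(-53581) = -1/53581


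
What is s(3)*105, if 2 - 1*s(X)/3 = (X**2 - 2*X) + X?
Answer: -1260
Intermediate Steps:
s(X) = 6 - 3*X**2 + 3*X (s(X) = 6 - 3*((X**2 - 2*X) + X) = 6 - 3*(X**2 - X) = 6 + (-3*X**2 + 3*X) = 6 - 3*X**2 + 3*X)
s(3)*105 = (6 - 3*3**2 + 3*3)*105 = (6 - 3*9 + 9)*105 = (6 - 27 + 9)*105 = -12*105 = -1260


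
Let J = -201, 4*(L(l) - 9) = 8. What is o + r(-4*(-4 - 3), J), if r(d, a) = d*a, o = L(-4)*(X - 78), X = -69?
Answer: -7245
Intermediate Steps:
L(l) = 11 (L(l) = 9 + (¼)*8 = 9 + 2 = 11)
o = -1617 (o = 11*(-69 - 78) = 11*(-147) = -1617)
r(d, a) = a*d
o + r(-4*(-4 - 3), J) = -1617 - (-804)*(-4 - 3) = -1617 - (-804)*(-7) = -1617 - 201*28 = -1617 - 5628 = -7245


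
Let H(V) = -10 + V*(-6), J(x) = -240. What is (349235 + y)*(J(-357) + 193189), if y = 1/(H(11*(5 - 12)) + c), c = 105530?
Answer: 7141548743990679/105982 ≈ 6.7385e+10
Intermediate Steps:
H(V) = -10 - 6*V
y = 1/105982 (y = 1/((-10 - 66*(5 - 12)) + 105530) = 1/((-10 - 66*(-7)) + 105530) = 1/((-10 - 6*(-77)) + 105530) = 1/((-10 + 462) + 105530) = 1/(452 + 105530) = 1/105982 ≈ 9.4356e-6)
(349235 + y)*(J(-357) + 193189) = (349235 + 1/105982)*(-240 + 193189) = (37012623771/105982)*192949 = 7141548743990679/105982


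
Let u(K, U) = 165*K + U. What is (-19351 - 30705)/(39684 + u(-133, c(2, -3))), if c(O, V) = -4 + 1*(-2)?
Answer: -50056/17733 ≈ -2.8228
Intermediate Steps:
c(O, V) = -6 (c(O, V) = -4 - 2 = -6)
u(K, U) = U + 165*K
(-19351 - 30705)/(39684 + u(-133, c(2, -3))) = (-19351 - 30705)/(39684 + (-6 + 165*(-133))) = -50056/(39684 + (-6 - 21945)) = -50056/(39684 - 21951) = -50056/17733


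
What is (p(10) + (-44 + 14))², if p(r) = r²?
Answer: 4900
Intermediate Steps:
(p(10) + (-44 + 14))² = (10² + (-44 + 14))² = (100 - 30)² = 70² = 4900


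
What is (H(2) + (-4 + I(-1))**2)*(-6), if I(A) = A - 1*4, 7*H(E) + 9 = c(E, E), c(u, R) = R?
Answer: -480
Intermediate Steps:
H(E) = -9/7 + E/7
I(A) = -4 + A (I(A) = A - 4 = -4 + A)
(H(2) + (-4 + I(-1))**2)*(-6) = ((-9/7 + (1/7)*2) + (-4 + (-4 - 1))**2)*(-6) = ((-9/7 + 2/7) + (-4 - 5)**2)*(-6) = (-1 + (-9)**2)*(-6) = (-1 + 81)*(-6) = 80*(-6) = -480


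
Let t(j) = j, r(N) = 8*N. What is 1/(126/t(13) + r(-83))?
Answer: -13/8506 ≈ -0.0015283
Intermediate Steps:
1/(126/t(13) + r(-83)) = 1/(126/13 + 8*(-83)) = 1/(126*(1/13) - 664) = 1/(126/13 - 664) = 1/(-8506/13) = -13/8506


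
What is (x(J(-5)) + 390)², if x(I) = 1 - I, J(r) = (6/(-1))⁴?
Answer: 819025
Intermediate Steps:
J(r) = 1296 (J(r) = (6*(-1))⁴ = (-6)⁴ = 1296)
(x(J(-5)) + 390)² = ((1 - 1*1296) + 390)² = ((1 - 1296) + 390)² = (-1295 + 390)² = (-905)² = 819025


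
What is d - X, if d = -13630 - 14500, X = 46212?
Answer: -74342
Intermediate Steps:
d = -28130
d - X = -28130 - 1*46212 = -28130 - 46212 = -74342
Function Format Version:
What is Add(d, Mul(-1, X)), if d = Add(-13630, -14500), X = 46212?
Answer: -74342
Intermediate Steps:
d = -28130
Add(d, Mul(-1, X)) = Add(-28130, Mul(-1, 46212)) = Add(-28130, -46212) = -74342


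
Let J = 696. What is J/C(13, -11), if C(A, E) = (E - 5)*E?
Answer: 87/22 ≈ 3.9545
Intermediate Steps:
C(A, E) = E*(-5 + E) (C(A, E) = (-5 + E)*E = E*(-5 + E))
J/C(13, -11) = 696/((-11*(-5 - 11))) = 696/((-11*(-16))) = 696/176 = 696*(1/176) = 87/22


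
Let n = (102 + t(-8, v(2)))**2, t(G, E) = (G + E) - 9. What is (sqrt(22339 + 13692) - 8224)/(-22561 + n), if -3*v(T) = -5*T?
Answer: 9252/16603 - 9*sqrt(36031)/132824 ≈ 0.54439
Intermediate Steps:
v(T) = 5*T/3 (v(T) = -(-5)*T/3 = 5*T/3)
t(G, E) = -9 + E + G (t(G, E) = (E + G) - 9 = -9 + E + G)
n = 70225/9 (n = (102 + (-9 + (5/3)*2 - 8))**2 = (102 + (-9 + 10/3 - 8))**2 = (102 - 41/3)**2 = (265/3)**2 = 70225/9 ≈ 7802.8)
(sqrt(22339 + 13692) - 8224)/(-22561 + n) = (sqrt(22339 + 13692) - 8224)/(-22561 + 70225/9) = (sqrt(36031) - 8224)/(-132824/9) = (-8224 + sqrt(36031))*(-9/132824) = 9252/16603 - 9*sqrt(36031)/132824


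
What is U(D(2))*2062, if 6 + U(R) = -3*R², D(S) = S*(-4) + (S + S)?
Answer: -111348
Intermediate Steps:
D(S) = -2*S (D(S) = -4*S + 2*S = -2*S)
U(R) = -6 - 3*R²
U(D(2))*2062 = (-6 - 3*(-2*2)²)*2062 = (-6 - 3*(-4)²)*2062 = (-6 - 3*16)*2062 = (-6 - 48)*2062 = -54*2062 = -111348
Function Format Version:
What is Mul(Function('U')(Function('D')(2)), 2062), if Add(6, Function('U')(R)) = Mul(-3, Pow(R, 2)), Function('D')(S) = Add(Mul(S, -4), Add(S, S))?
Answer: -111348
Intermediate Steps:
Function('D')(S) = Mul(-2, S) (Function('D')(S) = Add(Mul(-4, S), Mul(2, S)) = Mul(-2, S))
Function('U')(R) = Add(-6, Mul(-3, Pow(R, 2)))
Mul(Function('U')(Function('D')(2)), 2062) = Mul(Add(-6, Mul(-3, Pow(Mul(-2, 2), 2))), 2062) = Mul(Add(-6, Mul(-3, Pow(-4, 2))), 2062) = Mul(Add(-6, Mul(-3, 16)), 2062) = Mul(Add(-6, -48), 2062) = Mul(-54, 2062) = -111348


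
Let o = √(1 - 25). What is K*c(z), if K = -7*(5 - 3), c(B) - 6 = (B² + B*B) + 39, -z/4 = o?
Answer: 10122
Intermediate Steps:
o = 2*I*√6 (o = √(-24) = 2*I*√6 ≈ 4.899*I)
z = -8*I*√6 ≈ -19.596*I
c(B) = 45 + 2*B² (c(B) = 6 + ((B² + B*B) + 39) = 6 + ((B² + B²) + 39) = 6 + (2*B² + 39) = 6 + (39 + 2*B²) = 45 + 2*B²)
K = -14 (K = -7*2 = -14)
K*c(z) = -14*(45 + 2*(-8*I*√6)²) = -14*(45 + 2*(-384)) = -14*(45 - 768) = -14*(-723) = 10122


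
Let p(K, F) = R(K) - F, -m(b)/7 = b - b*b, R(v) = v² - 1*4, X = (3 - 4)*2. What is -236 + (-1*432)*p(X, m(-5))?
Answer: 90484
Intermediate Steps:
X = -2 (X = -1*2 = -2)
R(v) = -4 + v² (R(v) = v² - 4 = -4 + v²)
m(b) = -7*b + 7*b² (m(b) = -7*(b - b*b) = -7*(b - b²) = -7*b + 7*b²)
p(K, F) = -4 + K² - F (p(K, F) = (-4 + K²) - F = -4 + K² - F)
-236 + (-1*432)*p(X, m(-5)) = -236 + (-1*432)*(-4 + (-2)² - 7*(-5)*(-1 - 5)) = -236 - 432*(-4 + 4 - 7*(-5)*(-6)) = -236 - 432*(-4 + 4 - 1*210) = -236 - 432*(-4 + 4 - 210) = -236 - 432*(-210) = -236 + 90720 = 90484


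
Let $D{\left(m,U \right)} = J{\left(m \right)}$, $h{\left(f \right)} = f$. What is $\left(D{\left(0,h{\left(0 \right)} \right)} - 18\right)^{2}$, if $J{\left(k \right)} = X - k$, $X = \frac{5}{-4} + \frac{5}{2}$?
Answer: $\frac{4489}{16} \approx 280.56$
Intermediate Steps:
$X = \frac{5}{4}$ ($X = 5 \left(- \frac{1}{4}\right) + 5 \cdot \frac{1}{2} = - \frac{5}{4} + \frac{5}{2} = \frac{5}{4} \approx 1.25$)
$J{\left(k \right)} = \frac{5}{4} - k$
$D{\left(m,U \right)} = \frac{5}{4} - m$
$\left(D{\left(0,h{\left(0 \right)} \right)} - 18\right)^{2} = \left(\left(\frac{5}{4} - 0\right) - 18\right)^{2} = \left(\left(\frac{5}{4} + 0\right) - 18\right)^{2} = \left(\frac{5}{4} - 18\right)^{2} = \left(- \frac{67}{4}\right)^{2} = \frac{4489}{16}$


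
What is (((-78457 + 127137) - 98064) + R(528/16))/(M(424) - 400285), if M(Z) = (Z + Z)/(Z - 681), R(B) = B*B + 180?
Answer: 12365555/102874093 ≈ 0.12020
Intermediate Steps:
R(B) = 180 + B**2 (R(B) = B**2 + 180 = 180 + B**2)
M(Z) = 2*Z/(-681 + Z) (M(Z) = (2*Z)/(-681 + Z) = 2*Z/(-681 + Z))
(((-78457 + 127137) - 98064) + R(528/16))/(M(424) - 400285) = (((-78457 + 127137) - 98064) + (180 + (528/16)**2))/(2*424/(-681 + 424) - 400285) = ((48680 - 98064) + (180 + (528*(1/16))**2))/(2*424/(-257) - 400285) = (-49384 + (180 + 33**2))/(2*424*(-1/257) - 400285) = (-49384 + (180 + 1089))/(-848/257 - 400285) = (-49384 + 1269)/(-102874093/257) = -48115*(-257/102874093) = 12365555/102874093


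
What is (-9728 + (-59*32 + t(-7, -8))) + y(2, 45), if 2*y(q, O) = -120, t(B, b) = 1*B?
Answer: -11683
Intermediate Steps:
t(B, b) = B
y(q, O) = -60 (y(q, O) = (½)*(-120) = -60)
(-9728 + (-59*32 + t(-7, -8))) + y(2, 45) = (-9728 + (-59*32 - 7)) - 60 = (-9728 + (-1888 - 7)) - 60 = (-9728 - 1895) - 60 = -11623 - 60 = -11683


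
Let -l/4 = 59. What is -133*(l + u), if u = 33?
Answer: 26999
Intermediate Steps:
l = -236 (l = -4*59 = -236)
-133*(l + u) = -133*(-236 + 33) = -133*(-203) = 26999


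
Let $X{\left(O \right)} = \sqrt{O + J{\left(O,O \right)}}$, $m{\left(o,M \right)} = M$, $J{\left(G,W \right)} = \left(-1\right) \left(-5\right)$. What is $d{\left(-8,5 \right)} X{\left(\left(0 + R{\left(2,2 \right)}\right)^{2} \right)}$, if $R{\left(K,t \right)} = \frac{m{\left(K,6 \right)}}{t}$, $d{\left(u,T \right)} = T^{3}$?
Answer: $125 \sqrt{14} \approx 467.71$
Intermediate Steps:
$J{\left(G,W \right)} = 5$
$R{\left(K,t \right)} = \frac{6}{t}$
$X{\left(O \right)} = \sqrt{5 + O}$ ($X{\left(O \right)} = \sqrt{O + 5} = \sqrt{5 + O}$)
$d{\left(-8,5 \right)} X{\left(\left(0 + R{\left(2,2 \right)}\right)^{2} \right)} = 5^{3} \sqrt{5 + \left(0 + \frac{6}{2}\right)^{2}} = 125 \sqrt{5 + \left(0 + 6 \cdot \frac{1}{2}\right)^{2}} = 125 \sqrt{5 + \left(0 + 3\right)^{2}} = 125 \sqrt{5 + 3^{2}} = 125 \sqrt{5 + 9} = 125 \sqrt{14}$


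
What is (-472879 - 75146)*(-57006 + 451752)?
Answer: -216330676650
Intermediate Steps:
(-472879 - 75146)*(-57006 + 451752) = -548025*394746 = -216330676650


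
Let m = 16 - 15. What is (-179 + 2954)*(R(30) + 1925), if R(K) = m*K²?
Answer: 7839375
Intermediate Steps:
m = 1
R(K) = K² (R(K) = 1*K² = K²)
(-179 + 2954)*(R(30) + 1925) = (-179 + 2954)*(30² + 1925) = 2775*(900 + 1925) = 2775*2825 = 7839375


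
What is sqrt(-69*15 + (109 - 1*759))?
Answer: I*sqrt(1685) ≈ 41.049*I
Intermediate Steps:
sqrt(-69*15 + (109 - 1*759)) = sqrt(-1035 + (109 - 759)) = sqrt(-1035 - 650) = sqrt(-1685) = I*sqrt(1685)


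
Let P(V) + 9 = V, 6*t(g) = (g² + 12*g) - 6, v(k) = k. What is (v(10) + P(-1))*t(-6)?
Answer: 0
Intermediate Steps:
t(g) = -1 + 2*g + g²/6 (t(g) = ((g² + 12*g) - 6)/6 = (-6 + g² + 12*g)/6 = -1 + 2*g + g²/6)
P(V) = -9 + V
(v(10) + P(-1))*t(-6) = (10 + (-9 - 1))*(-1 + 2*(-6) + (⅙)*(-6)²) = (10 - 10)*(-1 - 12 + (⅙)*36) = 0*(-1 - 12 + 6) = 0*(-7) = 0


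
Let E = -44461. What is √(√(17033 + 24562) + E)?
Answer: √(-44461 + √41595) ≈ 210.37*I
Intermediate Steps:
√(√(17033 + 24562) + E) = √(√(17033 + 24562) - 44461) = √(√41595 - 44461) = √(-44461 + √41595)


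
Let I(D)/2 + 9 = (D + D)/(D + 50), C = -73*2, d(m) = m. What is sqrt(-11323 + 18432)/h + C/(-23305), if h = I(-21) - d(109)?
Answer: 146/23305 - 29*sqrt(7109)/3767 ≈ -0.64283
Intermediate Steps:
C = -146
I(D) = -18 + 4*D/(50 + D) (I(D) = -18 + 2*((D + D)/(D + 50)) = -18 + 2*((2*D)/(50 + D)) = -18 + 2*(2*D/(50 + D)) = -18 + 4*D/(50 + D))
h = -3767/29 (h = 2*(-450 - 7*(-21))/(50 - 21) - 1*109 = 2*(-450 + 147)/29 - 109 = 2*(1/29)*(-303) - 109 = -606/29 - 109 = -3767/29 ≈ -129.90)
sqrt(-11323 + 18432)/h + C/(-23305) = sqrt(-11323 + 18432)/(-3767/29) - 146/(-23305) = sqrt(7109)*(-29/3767) - 146*(-1/23305) = -29*sqrt(7109)/3767 + 146/23305 = 146/23305 - 29*sqrt(7109)/3767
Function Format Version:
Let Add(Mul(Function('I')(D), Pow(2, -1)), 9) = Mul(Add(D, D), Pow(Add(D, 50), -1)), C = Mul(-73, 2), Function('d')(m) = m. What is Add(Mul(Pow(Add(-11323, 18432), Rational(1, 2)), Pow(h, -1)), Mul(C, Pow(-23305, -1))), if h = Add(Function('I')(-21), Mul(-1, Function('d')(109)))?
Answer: Add(Rational(146, 23305), Mul(Rational(-29, 3767), Pow(7109, Rational(1, 2)))) ≈ -0.64283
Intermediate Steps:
C = -146
Function('I')(D) = Add(-18, Mul(4, D, Pow(Add(50, D), -1))) (Function('I')(D) = Add(-18, Mul(2, Mul(Add(D, D), Pow(Add(D, 50), -1)))) = Add(-18, Mul(2, Mul(Mul(2, D), Pow(Add(50, D), -1)))) = Add(-18, Mul(2, Mul(2, D, Pow(Add(50, D), -1)))) = Add(-18, Mul(4, D, Pow(Add(50, D), -1))))
h = Rational(-3767, 29) (h = Add(Mul(2, Pow(Add(50, -21), -1), Add(-450, Mul(-7, -21))), Mul(-1, 109)) = Add(Mul(2, Pow(29, -1), Add(-450, 147)), -109) = Add(Mul(2, Rational(1, 29), -303), -109) = Add(Rational(-606, 29), -109) = Rational(-3767, 29) ≈ -129.90)
Add(Mul(Pow(Add(-11323, 18432), Rational(1, 2)), Pow(h, -1)), Mul(C, Pow(-23305, -1))) = Add(Mul(Pow(Add(-11323, 18432), Rational(1, 2)), Pow(Rational(-3767, 29), -1)), Mul(-146, Pow(-23305, -1))) = Add(Mul(Pow(7109, Rational(1, 2)), Rational(-29, 3767)), Mul(-146, Rational(-1, 23305))) = Add(Mul(Rational(-29, 3767), Pow(7109, Rational(1, 2))), Rational(146, 23305)) = Add(Rational(146, 23305), Mul(Rational(-29, 3767), Pow(7109, Rational(1, 2))))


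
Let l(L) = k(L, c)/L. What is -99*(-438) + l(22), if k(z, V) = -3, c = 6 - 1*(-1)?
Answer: 953961/22 ≈ 43362.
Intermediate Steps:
c = 7 (c = 6 + 1 = 7)
l(L) = -3/L
-99*(-438) + l(22) = -99*(-438) - 3/22 = 43362 - 3*1/22 = 43362 - 3/22 = 953961/22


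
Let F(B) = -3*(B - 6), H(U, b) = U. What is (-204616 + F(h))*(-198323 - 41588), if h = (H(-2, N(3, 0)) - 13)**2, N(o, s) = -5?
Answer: 49247250703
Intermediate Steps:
h = 225 (h = (-2 - 13)**2 = (-15)**2 = 225)
F(B) = 18 - 3*B (F(B) = -3*(-6 + B) = 18 - 3*B)
(-204616 + F(h))*(-198323 - 41588) = (-204616 + (18 - 3*225))*(-198323 - 41588) = (-204616 + (18 - 675))*(-239911) = (-204616 - 657)*(-239911) = -205273*(-239911) = 49247250703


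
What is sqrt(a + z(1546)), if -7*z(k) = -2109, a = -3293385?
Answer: I*sqrt(161361102)/7 ≈ 1814.7*I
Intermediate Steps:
z(k) = 2109/7 (z(k) = -1/7*(-2109) = 2109/7)
sqrt(a + z(1546)) = sqrt(-3293385 + 2109/7) = sqrt(-23051586/7) = I*sqrt(161361102)/7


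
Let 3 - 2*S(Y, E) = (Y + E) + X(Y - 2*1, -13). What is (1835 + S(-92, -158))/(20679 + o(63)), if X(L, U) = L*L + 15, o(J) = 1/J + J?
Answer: -155232/1306747 ≈ -0.11879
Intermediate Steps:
o(J) = J + 1/J
X(L, U) = 15 + L² (X(L, U) = L² + 15 = 15 + L²)
S(Y, E) = -6 - E/2 - Y/2 - (-2 + Y)²/2 (S(Y, E) = 3/2 - ((Y + E) + (15 + (Y - 2*1)²))/2 = 3/2 - ((E + Y) + (15 + (Y - 2)²))/2 = 3/2 - ((E + Y) + (15 + (-2 + Y)²))/2 = 3/2 - (15 + E + Y + (-2 + Y)²)/2 = 3/2 + (-15/2 - E/2 - Y/2 - (-2 + Y)²/2) = -6 - E/2 - Y/2 - (-2 + Y)²/2)
(1835 + S(-92, -158))/(20679 + o(63)) = (1835 + (-8 - ½*(-158) - ½*(-92)² + (3/2)*(-92)))/(20679 + (63 + 1/63)) = (1835 + (-8 + 79 - ½*8464 - 138))/(20679 + (63 + 1/63)) = (1835 + (-8 + 79 - 4232 - 138))/(20679 + 3970/63) = (1835 - 4299)/(1306747/63) = -2464*63/1306747 = -155232/1306747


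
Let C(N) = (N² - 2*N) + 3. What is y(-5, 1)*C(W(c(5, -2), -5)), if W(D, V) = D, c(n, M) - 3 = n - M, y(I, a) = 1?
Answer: 83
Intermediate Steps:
c(n, M) = 3 + n - M (c(n, M) = 3 + (n - M) = 3 + n - M)
C(N) = 3 + N² - 2*N
y(-5, 1)*C(W(c(5, -2), -5)) = 1*(3 + (3 + 5 - 1*(-2))² - 2*(3 + 5 - 1*(-2))) = 1*(3 + (3 + 5 + 2)² - 2*(3 + 5 + 2)) = 1*(3 + 10² - 2*10) = 1*(3 + 100 - 20) = 1*83 = 83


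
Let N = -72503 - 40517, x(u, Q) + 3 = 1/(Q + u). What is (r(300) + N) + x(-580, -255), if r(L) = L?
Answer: -94123706/835 ≈ -1.1272e+5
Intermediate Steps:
x(u, Q) = -3 + 1/(Q + u)
N = -113020
(r(300) + N) + x(-580, -255) = (300 - 113020) + (1 - 3*(-255) - 3*(-580))/(-255 - 580) = -112720 + (1 + 765 + 1740)/(-835) = -112720 - 1/835*2506 = -112720 - 2506/835 = -94123706/835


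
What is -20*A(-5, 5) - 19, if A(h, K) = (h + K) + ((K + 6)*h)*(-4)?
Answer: -4419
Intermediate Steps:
A(h, K) = K + h - 4*h*(6 + K) (A(h, K) = (K + h) + ((6 + K)*h)*(-4) = (K + h) + (h*(6 + K))*(-4) = (K + h) - 4*h*(6 + K) = K + h - 4*h*(6 + K))
-20*A(-5, 5) - 19 = -20*(5 - 23*(-5) - 4*5*(-5)) - 19 = -20*(5 + 115 + 100) - 19 = -20*220 - 19 = -4400 - 19 = -4419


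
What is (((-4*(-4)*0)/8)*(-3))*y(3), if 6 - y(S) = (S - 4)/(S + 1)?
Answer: 0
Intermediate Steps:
y(S) = 6 - (-4 + S)/(1 + S) (y(S) = 6 - (S - 4)/(S + 1) = 6 - (-4 + S)/(1 + S))
(((-4*(-4)*0)/8)*(-3))*y(3) = (((-4*(-4)*0)/8)*(-3))*(5*(2 + 3)/(1 + 3)) = (((16*0)*(⅛))*(-3))*(5*5/4) = ((0*(⅛))*(-3))*(5*(¼)*5) = (0*(-3))*(25/4) = 0*(25/4) = 0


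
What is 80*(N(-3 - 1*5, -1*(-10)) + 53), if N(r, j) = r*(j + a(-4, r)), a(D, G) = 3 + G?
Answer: 1040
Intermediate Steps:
N(r, j) = r*(3 + j + r) (N(r, j) = r*(j + (3 + r)) = r*(3 + j + r))
80*(N(-3 - 1*5, -1*(-10)) + 53) = 80*((-3 - 1*5)*(3 - 1*(-10) + (-3 - 1*5)) + 53) = 80*((-3 - 5)*(3 + 10 + (-3 - 5)) + 53) = 80*(-8*(3 + 10 - 8) + 53) = 80*(-8*5 + 53) = 80*(-40 + 53) = 80*13 = 1040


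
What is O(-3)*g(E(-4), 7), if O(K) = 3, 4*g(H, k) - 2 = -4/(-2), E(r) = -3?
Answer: 3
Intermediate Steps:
g(H, k) = 1 (g(H, k) = ½ + (-4/(-2))/4 = ½ + (-4*(-½))/4 = ½ + (¼)*2 = ½ + ½ = 1)
O(-3)*g(E(-4), 7) = 3*1 = 3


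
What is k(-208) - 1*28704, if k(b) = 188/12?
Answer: -86065/3 ≈ -28688.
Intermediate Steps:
k(b) = 47/3 (k(b) = 188*(1/12) = 47/3)
k(-208) - 1*28704 = 47/3 - 1*28704 = 47/3 - 28704 = -86065/3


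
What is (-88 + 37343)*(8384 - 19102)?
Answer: -399299090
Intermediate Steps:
(-88 + 37343)*(8384 - 19102) = 37255*(-10718) = -399299090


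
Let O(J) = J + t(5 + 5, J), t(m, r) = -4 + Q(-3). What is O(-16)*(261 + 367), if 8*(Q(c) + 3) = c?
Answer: -29359/2 ≈ -14680.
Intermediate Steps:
Q(c) = -3 + c/8
t(m, r) = -59/8 (t(m, r) = -4 + (-3 + (⅛)*(-3)) = -4 + (-3 - 3/8) = -4 - 27/8 = -59/8)
O(J) = -59/8 + J (O(J) = J - 59/8 = -59/8 + J)
O(-16)*(261 + 367) = (-59/8 - 16)*(261 + 367) = -187/8*628 = -29359/2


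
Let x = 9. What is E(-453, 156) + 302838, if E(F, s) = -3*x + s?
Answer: 302967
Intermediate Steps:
E(F, s) = -27 + s (E(F, s) = -3*9 + s = -27 + s)
E(-453, 156) + 302838 = (-27 + 156) + 302838 = 129 + 302838 = 302967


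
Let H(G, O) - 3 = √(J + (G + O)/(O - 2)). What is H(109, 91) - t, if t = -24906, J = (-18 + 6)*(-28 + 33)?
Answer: 24909 + 2*I*√114365/89 ≈ 24909.0 + 7.5995*I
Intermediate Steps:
J = -60 (J = -12*5 = -60)
H(G, O) = 3 + √(-60 + (G + O)/(-2 + O)) (H(G, O) = 3 + √(-60 + (G + O)/(O - 2)) = 3 + √(-60 + (G + O)/(-2 + O)))
H(109, 91) - t = (3 + √((120 + 109 - 59*91)/(-2 + 91))) - 1*(-24906) = (3 + √((120 + 109 - 5369)/89)) + 24906 = (3 + √((1/89)*(-5140))) + 24906 = (3 + √(-5140/89)) + 24906 = (3 + 2*I*√114365/89) + 24906 = 24909 + 2*I*√114365/89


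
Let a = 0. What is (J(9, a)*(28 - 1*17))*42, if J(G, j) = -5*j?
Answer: 0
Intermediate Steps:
(J(9, a)*(28 - 1*17))*42 = ((-5*0)*(28 - 1*17))*42 = (0*(28 - 17))*42 = (0*11)*42 = 0*42 = 0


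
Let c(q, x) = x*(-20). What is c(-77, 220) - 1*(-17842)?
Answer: 13442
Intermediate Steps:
c(q, x) = -20*x
c(-77, 220) - 1*(-17842) = -20*220 - 1*(-17842) = -4400 + 17842 = 13442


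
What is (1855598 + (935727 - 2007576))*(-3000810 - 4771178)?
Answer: -6091287823012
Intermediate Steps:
(1855598 + (935727 - 2007576))*(-3000810 - 4771178) = (1855598 - 1071849)*(-7771988) = 783749*(-7771988) = -6091287823012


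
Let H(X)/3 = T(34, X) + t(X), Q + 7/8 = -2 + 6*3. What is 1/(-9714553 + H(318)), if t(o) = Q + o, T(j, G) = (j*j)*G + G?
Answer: -8/68878205 ≈ -1.1615e-7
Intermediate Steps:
Q = 121/8 (Q = -7/8 + (-2 + 6*3) = -7/8 + (-2 + 18) = -7/8 + 16 = 121/8 ≈ 15.125)
T(j, G) = G + G*j**2 (T(j, G) = j**2*G + G = G*j**2 + G = G + G*j**2)
t(o) = 121/8 + o
H(X) = 363/8 + 3474*X (H(X) = 3*(X*(1 + 34**2) + (121/8 + X)) = 3*(X*(1 + 1156) + (121/8 + X)) = 3*(X*1157 + (121/8 + X)) = 3*(1157*X + (121/8 + X)) = 3*(121/8 + 1158*X) = 363/8 + 3474*X)
1/(-9714553 + H(318)) = 1/(-9714553 + (363/8 + 3474*318)) = 1/(-9714553 + (363/8 + 1104732)) = 1/(-9714553 + 8838219/8) = 1/(-68878205/8) = -8/68878205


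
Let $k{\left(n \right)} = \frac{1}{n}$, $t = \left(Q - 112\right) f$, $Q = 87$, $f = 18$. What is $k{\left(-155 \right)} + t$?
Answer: $- \frac{69751}{155} \approx -450.01$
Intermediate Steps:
$t = -450$ ($t = \left(87 - 112\right) 18 = \left(-25\right) 18 = -450$)
$k{\left(-155 \right)} + t = \frac{1}{-155} - 450 = - \frac{1}{155} - 450 = - \frac{69751}{155}$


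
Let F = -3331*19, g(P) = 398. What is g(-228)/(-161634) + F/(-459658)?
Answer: 5023355171/37148180586 ≈ 0.13522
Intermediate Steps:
F = -63289
g(-228)/(-161634) + F/(-459658) = 398/(-161634) - 63289/(-459658) = 398*(-1/161634) - 63289*(-1/459658) = -199/80817 + 63289/459658 = 5023355171/37148180586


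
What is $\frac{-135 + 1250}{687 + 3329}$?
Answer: $\frac{1115}{4016} \approx 0.27764$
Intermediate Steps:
$\frac{-135 + 1250}{687 + 3329} = \frac{1115}{4016}$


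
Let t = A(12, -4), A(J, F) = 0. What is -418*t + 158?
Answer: 158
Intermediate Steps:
t = 0
-418*t + 158 = -418*0 + 158 = 0 + 158 = 158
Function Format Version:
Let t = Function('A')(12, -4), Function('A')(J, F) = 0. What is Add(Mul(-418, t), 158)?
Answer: 158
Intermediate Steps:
t = 0
Add(Mul(-418, t), 158) = Add(Mul(-418, 0), 158) = Add(0, 158) = 158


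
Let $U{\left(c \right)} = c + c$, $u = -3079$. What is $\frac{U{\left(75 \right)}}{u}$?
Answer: $- \frac{150}{3079} \approx -0.048717$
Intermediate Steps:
$U{\left(c \right)} = 2 c$
$\frac{U{\left(75 \right)}}{u} = \frac{2 \cdot 75}{-3079} = 150 \left(- \frac{1}{3079}\right) = - \frac{150}{3079}$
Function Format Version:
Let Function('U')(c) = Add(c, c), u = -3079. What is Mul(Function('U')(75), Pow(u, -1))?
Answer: Rational(-150, 3079) ≈ -0.048717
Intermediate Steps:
Function('U')(c) = Mul(2, c)
Mul(Function('U')(75), Pow(u, -1)) = Mul(Mul(2, 75), Pow(-3079, -1)) = Mul(150, Rational(-1, 3079)) = Rational(-150, 3079)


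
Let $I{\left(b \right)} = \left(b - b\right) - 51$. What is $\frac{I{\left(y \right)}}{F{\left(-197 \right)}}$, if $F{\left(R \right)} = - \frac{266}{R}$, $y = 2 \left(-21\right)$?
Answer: $- \frac{10047}{266} \approx -37.771$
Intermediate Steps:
$y = -42$
$I{\left(b \right)} = -51$ ($I{\left(b \right)} = 0 - 51 = -51$)
$\frac{I{\left(y \right)}}{F{\left(-197 \right)}} = - \frac{51}{\left(-266\right) \frac{1}{-197}} = - \frac{51}{\left(-266\right) \left(- \frac{1}{197}\right)} = - \frac{51}{\frac{266}{197}} = \left(-51\right) \frac{197}{266} = - \frac{10047}{266}$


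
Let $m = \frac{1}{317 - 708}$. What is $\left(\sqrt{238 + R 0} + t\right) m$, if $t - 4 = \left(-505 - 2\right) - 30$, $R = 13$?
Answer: $\frac{533}{391} - \frac{\sqrt{238}}{391} \approx 1.3237$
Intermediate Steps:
$m = - \frac{1}{391}$ ($m = \frac{1}{-391} = - \frac{1}{391} \approx -0.0025575$)
$t = -533$ ($t = 4 - 537 = -533$)
$\left(\sqrt{238 + R 0} + t\right) m = \left(\sqrt{238 + 13 \cdot 0} - 533\right) \left(- \frac{1}{391}\right) = \left(\sqrt{238 + 0} - 533\right) \left(- \frac{1}{391}\right) = \left(\sqrt{238} - 533\right) \left(- \frac{1}{391}\right) = \left(-533 + \sqrt{238}\right) \left(- \frac{1}{391}\right) = \frac{533}{391} - \frac{\sqrt{238}}{391}$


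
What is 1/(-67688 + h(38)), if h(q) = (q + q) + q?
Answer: -1/67574 ≈ -1.4799e-5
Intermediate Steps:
h(q) = 3*q (h(q) = 2*q + q = 3*q)
1/(-67688 + h(38)) = 1/(-67688 + 3*38) = 1/(-67688 + 114) = 1/(-67574) = -1/67574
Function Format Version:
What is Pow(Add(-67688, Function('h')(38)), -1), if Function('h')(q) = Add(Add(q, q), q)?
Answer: Rational(-1, 67574) ≈ -1.4799e-5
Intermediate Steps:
Function('h')(q) = Mul(3, q) (Function('h')(q) = Add(Mul(2, q), q) = Mul(3, q))
Pow(Add(-67688, Function('h')(38)), -1) = Pow(Add(-67688, Mul(3, 38)), -1) = Pow(Add(-67688, 114), -1) = Pow(-67574, -1) = Rational(-1, 67574)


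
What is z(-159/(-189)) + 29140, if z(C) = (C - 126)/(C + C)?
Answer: 3080955/106 ≈ 29066.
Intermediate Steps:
z(C) = (-126 + C)/(2*C) (z(C) = (-126 + C)/((2*C)) = (-126 + C)*(1/(2*C)) = (-126 + C)/(2*C))
z(-159/(-189)) + 29140 = (-126 - 159/(-189))/(2*((-159/(-189)))) + 29140 = (-126 - 159*(-1/189))/(2*((-159*(-1/189)))) + 29140 = (-126 + 53/63)/(2*(53/63)) + 29140 = (1/2)*(63/53)*(-7885/63) + 29140 = -7885/106 + 29140 = 3080955/106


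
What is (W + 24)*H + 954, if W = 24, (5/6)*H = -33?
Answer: -4734/5 ≈ -946.80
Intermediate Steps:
H = -198/5 (H = (6/5)*(-33) = -198/5 ≈ -39.600)
(W + 24)*H + 954 = (24 + 24)*(-198/5) + 954 = 48*(-198/5) + 954 = -9504/5 + 954 = -4734/5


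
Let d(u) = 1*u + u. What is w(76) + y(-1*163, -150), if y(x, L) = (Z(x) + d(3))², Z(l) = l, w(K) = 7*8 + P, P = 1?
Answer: 24706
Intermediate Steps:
w(K) = 57 (w(K) = 7*8 + 1 = 56 + 1 = 57)
d(u) = 2*u (d(u) = u + u = 2*u)
y(x, L) = (6 + x)² (y(x, L) = (x + 2*3)² = (x + 6)² = (6 + x)²)
w(76) + y(-1*163, -150) = 57 + (6 - 1*163)² = 57 + (6 - 163)² = 57 + (-157)² = 57 + 24649 = 24706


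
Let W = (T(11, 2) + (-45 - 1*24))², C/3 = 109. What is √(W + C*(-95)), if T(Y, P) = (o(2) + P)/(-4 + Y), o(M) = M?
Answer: 2*I*√323186/7 ≈ 162.43*I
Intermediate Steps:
C = 327 (C = 3*109 = 327)
T(Y, P) = (2 + P)/(-4 + Y)
W = 229441/49 (W = ((2 + 2)/(-4 + 11) + (-45 - 1*24))² = (4/7 + (-45 - 24))² = ((⅐)*4 - 69)² = (4/7 - 69)² = (-479/7)² = 229441/49 ≈ 4682.5)
√(W + C*(-95)) = √(229441/49 + 327*(-95)) = √(229441/49 - 31065) = √(-1292744/49) = 2*I*√323186/7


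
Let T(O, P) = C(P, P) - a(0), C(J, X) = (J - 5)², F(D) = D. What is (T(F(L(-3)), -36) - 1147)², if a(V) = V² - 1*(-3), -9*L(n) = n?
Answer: 281961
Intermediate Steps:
L(n) = -n/9
a(V) = 3 + V² (a(V) = V² + 3 = 3 + V²)
C(J, X) = (-5 + J)²
T(O, P) = -3 + (-5 + P)² (T(O, P) = (-5 + P)² - (3 + 0²) = (-5 + P)² - (3 + 0) = (-5 + P)² - 1*3 = (-5 + P)² - 3 = -3 + (-5 + P)²)
(T(F(L(-3)), -36) - 1147)² = ((-3 + (-5 - 36)²) - 1147)² = ((-3 + (-41)²) - 1147)² = ((-3 + 1681) - 1147)² = (1678 - 1147)² = 531² = 281961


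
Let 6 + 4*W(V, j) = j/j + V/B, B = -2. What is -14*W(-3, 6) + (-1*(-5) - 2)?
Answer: 61/4 ≈ 15.250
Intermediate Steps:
W(V, j) = -5/4 - V/8 (W(V, j) = -3/2 + (j/j + V/(-2))/4 = -3/2 + (1 + V*(-½))/4 = -3/2 + (1 - V/2)/4 = -3/2 + (¼ - V/8) = -5/4 - V/8)
-14*W(-3, 6) + (-1*(-5) - 2) = -14*(-5/4 - ⅛*(-3)) + (-1*(-5) - 2) = -14*(-5/4 + 3/8) + (5 - 2) = -14*(-7/8) + 3 = 49/4 + 3 = 61/4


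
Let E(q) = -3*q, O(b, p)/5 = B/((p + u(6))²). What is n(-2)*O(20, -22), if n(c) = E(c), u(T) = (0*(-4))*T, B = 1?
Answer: 15/242 ≈ 0.061983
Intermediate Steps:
u(T) = 0 (u(T) = 0*T = 0)
O(b, p) = 5/p² (O(b, p) = 5*(1/(p + 0)²) = 5*(1/p²) = 5/p²)
n(c) = -3*c
n(-2)*O(20, -22) = (-3*(-2))*(5/(-22)²) = 6*(5*(1/484)) = 6*(5/484) = 15/242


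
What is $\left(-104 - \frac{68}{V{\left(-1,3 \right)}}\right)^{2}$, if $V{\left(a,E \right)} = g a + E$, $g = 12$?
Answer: $\frac{753424}{81} \approx 9301.5$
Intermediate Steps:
$V{\left(a,E \right)} = E + 12 a$ ($V{\left(a,E \right)} = 12 a + E = E + 12 a$)
$\left(-104 - \frac{68}{V{\left(-1,3 \right)}}\right)^{2} = \left(-104 - \frac{68}{3 + 12 \left(-1\right)}\right)^{2} = \left(-104 - \frac{68}{3 - 12}\right)^{2} = \left(-104 - \frac{68}{-9}\right)^{2} = \left(-104 - - \frac{68}{9}\right)^{2} = \left(-104 + \frac{68}{9}\right)^{2} = \left(- \frac{868}{9}\right)^{2} = \frac{753424}{81}$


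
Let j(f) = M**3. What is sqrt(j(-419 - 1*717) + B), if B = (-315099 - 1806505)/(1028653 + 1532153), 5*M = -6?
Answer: I*sqrt(291055019922830)/10670025 ≈ 1.5989*I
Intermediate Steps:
M = -6/5 (M = (1/5)*(-6) = -6/5 ≈ -1.2000)
j(f) = -216/125 (j(f) = (-6/5)**3 = -216/125)
B = -1060802/1280403 (B = -2121604/2560806 = -2121604*1/2560806 = -1060802/1280403 ≈ -0.82849)
sqrt(j(-419 - 1*717) + B) = sqrt(-216/125 - 1060802/1280403) = sqrt(-409167298/160050375) = I*sqrt(291055019922830)/10670025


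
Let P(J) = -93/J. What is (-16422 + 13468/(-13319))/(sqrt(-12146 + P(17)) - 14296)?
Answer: 53160354516752/46278091473993 + 1093690430*I*sqrt(140471)/46278091473993 ≈ 1.1487 + 0.0088575*I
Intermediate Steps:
(-16422 + 13468/(-13319))/(sqrt(-12146 + P(17)) - 14296) = (-16422 + 13468/(-13319))/(sqrt(-12146 - 93/17) - 14296) = (-16422 + 13468*(-1/13319))/(sqrt(-12146 - 93*1/17) - 14296) = (-16422 - 13468/13319)/(sqrt(-12146 - 93/17) - 14296) = -218738086/(13319*(sqrt(-206575/17) - 14296)) = -218738086/(13319*(5*I*sqrt(140471)/17 - 14296)) = -218738086/(13319*(-14296 + 5*I*sqrt(140471)/17))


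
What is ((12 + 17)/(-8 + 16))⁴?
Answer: 707281/4096 ≈ 172.68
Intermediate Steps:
((12 + 17)/(-8 + 16))⁴ = (29/8)⁴ = 707281/4096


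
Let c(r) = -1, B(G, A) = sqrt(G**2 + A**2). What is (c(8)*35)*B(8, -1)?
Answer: -35*sqrt(65) ≈ -282.18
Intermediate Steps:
B(G, A) = sqrt(A**2 + G**2)
(c(8)*35)*B(8, -1) = (-1*35)*sqrt((-1)**2 + 8**2) = -35*sqrt(1 + 64) = -35*sqrt(65)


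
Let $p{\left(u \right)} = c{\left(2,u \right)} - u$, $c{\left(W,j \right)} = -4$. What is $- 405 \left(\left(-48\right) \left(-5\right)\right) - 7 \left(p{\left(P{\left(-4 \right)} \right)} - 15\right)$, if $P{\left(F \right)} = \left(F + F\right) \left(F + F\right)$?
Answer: $-96619$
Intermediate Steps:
$P{\left(F \right)} = 4 F^{2}$ ($P{\left(F \right)} = 2 F 2 F = 4 F^{2}$)
$p{\left(u \right)} = -4 - u$
$- 405 \left(\left(-48\right) \left(-5\right)\right) - 7 \left(p{\left(P{\left(-4 \right)} \right)} - 15\right) = - 405 \left(\left(-48\right) \left(-5\right)\right) - 7 \left(\left(-4 - 4 \left(-4\right)^{2}\right) - 15\right) = \left(-405\right) 240 - 7 \left(\left(-4 - 4 \cdot 16\right) - 15\right) = -97200 - 7 \left(\left(-4 - 64\right) - 15\right) = -97200 - 7 \left(-68 - 15\right) = -97200 - -581 = -97200 + 581 = -96619$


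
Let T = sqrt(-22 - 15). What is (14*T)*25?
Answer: 350*I*sqrt(37) ≈ 2129.0*I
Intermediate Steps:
T = I*sqrt(37) (T = sqrt(-37) = I*sqrt(37) ≈ 6.0828*I)
(14*T)*25 = (14*(I*sqrt(37)))*25 = (14*I*sqrt(37))*25 = 350*I*sqrt(37)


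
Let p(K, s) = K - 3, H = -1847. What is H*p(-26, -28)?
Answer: 53563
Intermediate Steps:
p(K, s) = -3 + K
H*p(-26, -28) = -1847*(-3 - 26) = -1847*(-29) = 53563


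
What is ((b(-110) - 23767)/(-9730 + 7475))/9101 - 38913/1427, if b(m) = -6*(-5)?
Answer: -798568092616/29285971385 ≈ -27.268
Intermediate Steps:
b(m) = 30
((b(-110) - 23767)/(-9730 + 7475))/9101 - 38913/1427 = ((30 - 23767)/(-9730 + 7475))/9101 - 38913/1427 = -23737/(-2255)*(1/9101) - 38913*1/1427 = -23737*(-1/2255)*(1/9101) - 38913/1427 = (23737/2255)*(1/9101) - 38913/1427 = 23737/20522755 - 38913/1427 = -798568092616/29285971385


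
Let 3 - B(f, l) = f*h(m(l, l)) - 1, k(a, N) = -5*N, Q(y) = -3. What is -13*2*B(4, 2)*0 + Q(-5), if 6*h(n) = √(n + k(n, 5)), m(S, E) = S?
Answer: -3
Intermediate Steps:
h(n) = √(-25 + n)/6 (h(n) = √(n - 5*5)/6 = √(n - 25)/6 = √(-25 + n)/6)
B(f, l) = 4 - f*√(-25 + l)/6 (B(f, l) = 3 - (f*(√(-25 + l)/6) - 1) = 3 - (f*√(-25 + l)/6 - 1) = 3 - (-1 + f*√(-25 + l)/6) = 3 + (1 - f*√(-25 + l)/6) = 4 - f*√(-25 + l)/6)
-13*2*B(4, 2)*0 + Q(-5) = -13*2*(4 - ⅙*4*√(-25 + 2))*0 - 3 = -13*2*(4 - ⅙*4*√(-23))*0 - 3 = -13*2*(4 - ⅙*4*I*√23)*0 - 3 = -13*2*(4 - 2*I*√23/3)*0 - 3 = -13*(8 - 4*I*√23/3)*0 - 3 = -13*0 - 3 = 0 - 3 = -3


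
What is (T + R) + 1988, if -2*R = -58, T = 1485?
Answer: 3502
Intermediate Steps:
R = 29 (R = -½*(-58) = 29)
(T + R) + 1988 = (1485 + 29) + 1988 = 1514 + 1988 = 3502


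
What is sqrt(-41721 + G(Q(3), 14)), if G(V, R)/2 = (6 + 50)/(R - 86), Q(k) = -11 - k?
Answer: I*sqrt(375503)/3 ≈ 204.26*I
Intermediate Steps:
G(V, R) = 112/(-86 + R) (G(V, R) = 2*((6 + 50)/(R - 86)) = 2*(56/(-86 + R)) = 112/(-86 + R))
sqrt(-41721 + G(Q(3), 14)) = sqrt(-41721 + 112/(-86 + 14)) = sqrt(-41721 + 112/(-72)) = sqrt(-41721 + 112*(-1/72)) = sqrt(-41721 - 14/9) = sqrt(-375503/9) = I*sqrt(375503)/3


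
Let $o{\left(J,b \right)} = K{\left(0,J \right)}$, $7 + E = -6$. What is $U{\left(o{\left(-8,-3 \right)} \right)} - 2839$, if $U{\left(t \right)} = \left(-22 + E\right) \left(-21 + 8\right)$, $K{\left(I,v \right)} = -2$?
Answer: $-2384$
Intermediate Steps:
$E = -13$ ($E = -7 - 6 = -13$)
$o{\left(J,b \right)} = -2$
$U{\left(t \right)} = 455$ ($U{\left(t \right)} = \left(-22 - 13\right) \left(-21 + 8\right) = \left(-35\right) \left(-13\right) = 455$)
$U{\left(o{\left(-8,-3 \right)} \right)} - 2839 = 455 - 2839 = -2384$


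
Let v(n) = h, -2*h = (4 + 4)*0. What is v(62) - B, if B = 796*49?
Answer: -39004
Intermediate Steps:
B = 39004
h = 0 (h = -(4 + 4)*0/2 = -4*0 = -1/2*0 = 0)
v(n) = 0
v(62) - B = 0 - 1*39004 = 0 - 39004 = -39004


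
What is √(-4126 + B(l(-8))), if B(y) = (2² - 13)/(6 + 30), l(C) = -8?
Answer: I*√16505/2 ≈ 64.236*I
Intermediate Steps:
B(y) = -¼ (B(y) = (4 - 13)/36 = -9*1/36 = -¼)
√(-4126 + B(l(-8))) = √(-4126 - ¼) = √(-16505/4) = I*√16505/2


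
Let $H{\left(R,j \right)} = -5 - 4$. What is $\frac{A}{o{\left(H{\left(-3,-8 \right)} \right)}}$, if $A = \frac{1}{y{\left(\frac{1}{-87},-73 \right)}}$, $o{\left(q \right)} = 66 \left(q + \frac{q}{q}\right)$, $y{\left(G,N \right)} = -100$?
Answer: $\frac{1}{52800} \approx 1.8939 \cdot 10^{-5}$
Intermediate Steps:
$H{\left(R,j \right)} = -9$ ($H{\left(R,j \right)} = -5 - 4 = -9$)
$o{\left(q \right)} = 66 + 66 q$ ($o{\left(q \right)} = 66 \left(q + 1\right) = 66 \left(1 + q\right) = 66 + 66 q$)
$A = - \frac{1}{100}$ ($A = \frac{1}{-100} = - \frac{1}{100} \approx -0.01$)
$\frac{A}{o{\left(H{\left(-3,-8 \right)} \right)}} = - \frac{1}{100 \left(66 + 66 \left(-9\right)\right)} = - \frac{1}{100 \left(66 - 594\right)} = - \frac{1}{100 \left(-528\right)} = \left(- \frac{1}{100}\right) \left(- \frac{1}{528}\right) = \frac{1}{52800}$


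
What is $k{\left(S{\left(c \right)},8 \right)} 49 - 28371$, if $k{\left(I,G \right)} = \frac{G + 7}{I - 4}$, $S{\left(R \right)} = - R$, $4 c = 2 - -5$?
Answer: $- \frac{655473}{23} \approx -28499.0$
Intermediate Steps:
$c = \frac{7}{4}$ ($c = \frac{2 - -5}{4} = \frac{2 + 5}{4} = \frac{1}{4} \cdot 7 = \frac{7}{4} \approx 1.75$)
$k{\left(I,G \right)} = \frac{7 + G}{-4 + I}$
$k{\left(S{\left(c \right)},8 \right)} 49 - 28371 = \frac{7 + 8}{-4 - \frac{7}{4}} \cdot 49 - 28371 = \frac{1}{-4 - \frac{7}{4}} \cdot 15 \cdot 49 - 28371 = \frac{1}{- \frac{23}{4}} \cdot 15 \cdot 49 - 28371 = \left(- \frac{4}{23}\right) 15 \cdot 49 - 28371 = \left(- \frac{60}{23}\right) 49 - 28371 = - \frac{2940}{23} - 28371 = - \frac{655473}{23}$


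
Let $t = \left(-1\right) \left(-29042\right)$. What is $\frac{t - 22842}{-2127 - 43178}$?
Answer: $- \frac{1240}{9061} \approx -0.13685$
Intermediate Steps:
$t = 29042$
$\frac{t - 22842}{-2127 - 43178} = \frac{29042 - 22842}{-2127 - 43178} = \frac{6200}{-45305} = 6200 \left(- \frac{1}{45305}\right) = - \frac{1240}{9061}$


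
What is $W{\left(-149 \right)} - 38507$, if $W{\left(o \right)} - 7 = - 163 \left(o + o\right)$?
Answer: $10074$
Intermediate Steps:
$W{\left(o \right)} = 7 - 326 o$ ($W{\left(o \right)} = 7 - 163 \left(o + o\right) = 7 - 163 \cdot 2 o = 7 - 326 o$)
$W{\left(-149 \right)} - 38507 = \left(7 - -48574\right) - 38507 = \left(7 + 48574\right) - 38507 = 48581 - 38507 = 10074$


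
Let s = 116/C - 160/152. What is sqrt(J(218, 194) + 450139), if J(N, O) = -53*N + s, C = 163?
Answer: sqrt(4206644845833)/3097 ≈ 662.26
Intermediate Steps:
s = -1056/3097 (s = 116/163 - 160/152 = 116*(1/163) - 160*1/152 = 116/163 - 20/19 = -1056/3097 ≈ -0.34098)
J(N, O) = -1056/3097 - 53*N (J(N, O) = -53*N - 1056/3097 = -1056/3097 - 53*N)
sqrt(J(218, 194) + 450139) = sqrt((-1056/3097 - 53*218) + 450139) = sqrt((-1056/3097 - 11554) + 450139) = sqrt(-35783794/3097 + 450139) = sqrt(1358296689/3097) = sqrt(4206644845833)/3097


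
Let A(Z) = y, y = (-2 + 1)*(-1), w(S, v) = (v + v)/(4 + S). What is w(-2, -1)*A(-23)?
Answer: -1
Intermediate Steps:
w(S, v) = 2*v/(4 + S) (w(S, v) = (2*v)/(4 + S) = 2*v/(4 + S))
y = 1 (y = -1*(-1) = 1)
A(Z) = 1
w(-2, -1)*A(-23) = (2*(-1)/(4 - 2))*1 = (2*(-1)/2)*1 = (2*(-1)*(½))*1 = -1*1 = -1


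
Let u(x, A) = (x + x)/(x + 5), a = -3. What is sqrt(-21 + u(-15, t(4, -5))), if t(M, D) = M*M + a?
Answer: 3*I*sqrt(2) ≈ 4.2426*I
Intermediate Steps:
t(M, D) = -3 + M**2 (t(M, D) = M*M - 3 = M**2 - 3 = -3 + M**2)
u(x, A) = 2*x/(5 + x) (u(x, A) = (2*x)/(5 + x) = 2*x/(5 + x))
sqrt(-21 + u(-15, t(4, -5))) = sqrt(-21 + 2*(-15)/(5 - 15)) = sqrt(-21 + 2*(-15)/(-10)) = sqrt(-21 + 2*(-15)*(-1/10)) = sqrt(-21 + 3) = sqrt(-18) = 3*I*sqrt(2)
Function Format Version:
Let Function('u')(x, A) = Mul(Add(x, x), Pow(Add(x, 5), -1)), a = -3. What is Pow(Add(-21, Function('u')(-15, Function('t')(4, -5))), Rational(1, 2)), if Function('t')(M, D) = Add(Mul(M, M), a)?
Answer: Mul(3, I, Pow(2, Rational(1, 2))) ≈ Mul(4.2426, I)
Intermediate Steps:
Function('t')(M, D) = Add(-3, Pow(M, 2)) (Function('t')(M, D) = Add(Mul(M, M), -3) = Add(Pow(M, 2), -3) = Add(-3, Pow(M, 2)))
Function('u')(x, A) = Mul(2, x, Pow(Add(5, x), -1)) (Function('u')(x, A) = Mul(Mul(2, x), Pow(Add(5, x), -1)) = Mul(2, x, Pow(Add(5, x), -1)))
Pow(Add(-21, Function('u')(-15, Function('t')(4, -5))), Rational(1, 2)) = Pow(Add(-21, Mul(2, -15, Pow(Add(5, -15), -1))), Rational(1, 2)) = Pow(Add(-21, Mul(2, -15, Pow(-10, -1))), Rational(1, 2)) = Pow(Add(-21, Mul(2, -15, Rational(-1, 10))), Rational(1, 2)) = Pow(Add(-21, 3), Rational(1, 2)) = Pow(-18, Rational(1, 2)) = Mul(3, I, Pow(2, Rational(1, 2)))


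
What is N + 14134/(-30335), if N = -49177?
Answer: -1491798429/30335 ≈ -49177.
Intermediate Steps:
N + 14134/(-30335) = -49177 + 14134/(-30335) = -49177 + 14134*(-1/30335) = -49177 - 14134/30335 = -1491798429/30335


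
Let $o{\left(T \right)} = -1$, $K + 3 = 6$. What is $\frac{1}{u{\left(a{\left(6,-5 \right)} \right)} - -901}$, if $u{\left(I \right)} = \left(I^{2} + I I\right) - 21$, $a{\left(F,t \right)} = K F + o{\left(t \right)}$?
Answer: $\frac{1}{1458} \approx 0.00068587$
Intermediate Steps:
$K = 3$ ($K = -3 + 6 = 3$)
$a{\left(F,t \right)} = -1 + 3 F$ ($a{\left(F,t \right)} = 3 F - 1 = -1 + 3 F$)
$u{\left(I \right)} = -21 + 2 I^{2}$ ($u{\left(I \right)} = \left(I^{2} + I^{2}\right) - 21 = 2 I^{2} - 21 = -21 + 2 I^{2}$)
$\frac{1}{u{\left(a{\left(6,-5 \right)} \right)} - -901} = \frac{1}{\left(-21 + 2 \left(-1 + 3 \cdot 6\right)^{2}\right) - -901} = \frac{1}{\left(-21 + 2 \left(-1 + 18\right)^{2}\right) + 901} = \frac{1}{\left(-21 + 2 \cdot 17^{2}\right) + 901} = \frac{1}{\left(-21 + 2 \cdot 289\right) + 901} = \frac{1}{\left(-21 + 578\right) + 901} = \frac{1}{557 + 901} = \frac{1}{1458}$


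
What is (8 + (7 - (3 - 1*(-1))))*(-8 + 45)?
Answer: 407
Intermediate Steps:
(8 + (7 - (3 - 1*(-1))))*(-8 + 45) = (8 + (7 - (3 + 1)))*37 = (8 + (7 - 1*4))*37 = (8 + (7 - 4))*37 = (8 + 3)*37 = 11*37 = 407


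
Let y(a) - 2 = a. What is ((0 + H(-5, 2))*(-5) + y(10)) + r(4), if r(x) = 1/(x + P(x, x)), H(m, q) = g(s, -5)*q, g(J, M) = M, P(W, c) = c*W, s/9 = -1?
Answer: 1241/20 ≈ 62.050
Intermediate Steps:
s = -9 (s = 9*(-1) = -9)
P(W, c) = W*c
H(m, q) = -5*q
y(a) = 2 + a
r(x) = 1/(x + x**2) (r(x) = 1/(x + x*x) = 1/(x + x**2))
((0 + H(-5, 2))*(-5) + y(10)) + r(4) = ((0 - 5*2)*(-5) + (2 + 10)) + 1/(4*(1 + 4)) = ((0 - 10)*(-5) + 12) + (1/4)/5 = (-10*(-5) + 12) + (1/4)*(1/5) = (50 + 12) + 1/20 = 62 + 1/20 = 1241/20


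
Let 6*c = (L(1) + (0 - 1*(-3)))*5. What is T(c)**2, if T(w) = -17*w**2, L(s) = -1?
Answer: 180625/81 ≈ 2229.9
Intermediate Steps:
c = 5/3 (c = ((-1 + (0 - 1*(-3)))*5)/6 = ((-1 + (0 + 3))*5)/6 = ((-1 + 3)*5)/6 = (2*5)/6 = (1/6)*10 = 5/3 ≈ 1.6667)
T(c)**2 = (-17*(5/3)**2)**2 = (-17*25/9)**2 = (-425/9)**2 = 180625/81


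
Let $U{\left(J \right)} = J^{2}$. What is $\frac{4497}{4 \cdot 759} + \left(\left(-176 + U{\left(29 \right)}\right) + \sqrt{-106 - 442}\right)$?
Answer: $\frac{674479}{1012} + 2 i \sqrt{137} \approx 666.48 + 23.409 i$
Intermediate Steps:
$\frac{4497}{4 \cdot 759} + \left(\left(-176 + U{\left(29 \right)}\right) + \sqrt{-106 - 442}\right) = \frac{4497}{4 \cdot 759} - \left(176 - 841 - \sqrt{-106 - 442}\right) = \frac{4497}{3036} + \left(\left(-176 + 841\right) + \sqrt{-548}\right) = 4497 \cdot \frac{1}{3036} + \left(665 + 2 i \sqrt{137}\right) = \frac{1499}{1012} + \left(665 + 2 i \sqrt{137}\right) = \frac{674479}{1012} + 2 i \sqrt{137}$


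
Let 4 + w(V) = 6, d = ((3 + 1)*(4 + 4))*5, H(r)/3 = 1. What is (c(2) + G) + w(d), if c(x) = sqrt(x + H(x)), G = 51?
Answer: 53 + sqrt(5) ≈ 55.236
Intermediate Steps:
H(r) = 3 (H(r) = 3*1 = 3)
d = 160 (d = (4*8)*5 = 32*5 = 160)
w(V) = 2 (w(V) = -4 + 6 = 2)
c(x) = sqrt(3 + x) (c(x) = sqrt(x + 3) = sqrt(3 + x))
(c(2) + G) + w(d) = (sqrt(3 + 2) + 51) + 2 = (sqrt(5) + 51) + 2 = (51 + sqrt(5)) + 2 = 53 + sqrt(5)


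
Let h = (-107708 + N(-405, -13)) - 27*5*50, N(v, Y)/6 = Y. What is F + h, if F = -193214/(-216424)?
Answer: -12394073025/108212 ≈ -1.1454e+5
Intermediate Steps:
N(v, Y) = 6*Y
h = -114536 (h = (-107708 + 6*(-13)) - 27*5*50 = (-107708 - 78) - 135*50 = -107786 - 6750 = -114536)
F = 96607/108212 (F = -193214*(-1/216424) = 96607/108212 ≈ 0.89276)
F + h = 96607/108212 - 114536 = -12394073025/108212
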